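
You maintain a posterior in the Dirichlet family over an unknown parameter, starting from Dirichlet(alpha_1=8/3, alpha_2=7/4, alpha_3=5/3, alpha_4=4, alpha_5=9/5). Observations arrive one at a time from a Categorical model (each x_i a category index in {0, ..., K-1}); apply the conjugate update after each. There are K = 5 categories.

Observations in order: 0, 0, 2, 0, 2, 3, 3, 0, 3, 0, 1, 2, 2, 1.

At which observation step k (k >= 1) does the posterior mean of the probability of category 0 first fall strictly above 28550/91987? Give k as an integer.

obs 1: x=0 → posterior Dirichlet(11/3, 7/4, 5/3, 4, 9/5)
obs 2: x=0 → posterior Dirichlet(14/3, 7/4, 5/3, 4, 9/5)
obs 3: x=2 → posterior Dirichlet(14/3, 7/4, 8/3, 4, 9/5)
obs 4: x=0 → posterior Dirichlet(17/3, 7/4, 8/3, 4, 9/5)
obs 5: x=2 → posterior Dirichlet(17/3, 7/4, 11/3, 4, 9/5)
obs 6: x=3 → posterior Dirichlet(17/3, 7/4, 11/3, 5, 9/5)
obs 7: x=3 → posterior Dirichlet(17/3, 7/4, 11/3, 6, 9/5)
obs 8: x=0 → posterior Dirichlet(20/3, 7/4, 11/3, 6, 9/5)
obs 9: x=3 → posterior Dirichlet(20/3, 7/4, 11/3, 7, 9/5)
obs 10: x=0 → posterior Dirichlet(23/3, 7/4, 11/3, 7, 9/5)
obs 11: x=1 → posterior Dirichlet(23/3, 11/4, 11/3, 7, 9/5)
obs 12: x=2 → posterior Dirichlet(23/3, 11/4, 14/3, 7, 9/5)
obs 13: x=2 → posterior Dirichlet(23/3, 11/4, 17/3, 7, 9/5)
obs 14: x=1 → posterior Dirichlet(23/3, 15/4, 17/3, 7, 9/5)

k = 2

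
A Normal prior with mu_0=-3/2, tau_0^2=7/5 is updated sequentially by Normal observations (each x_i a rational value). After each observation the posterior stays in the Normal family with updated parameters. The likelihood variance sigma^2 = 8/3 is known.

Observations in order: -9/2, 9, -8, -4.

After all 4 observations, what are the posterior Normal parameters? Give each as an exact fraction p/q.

obs 1: x=-9/2 → posterior Normal(-309/122, 56/61)
obs 2: x=9 → posterior Normal(69/164, 28/41)
obs 3: x=-8 → posterior Normal(-267/206, 56/103)
obs 4: x=-4 → posterior Normal(-435/248, 14/31)

mu_0=-435/248, tau_0^2=14/31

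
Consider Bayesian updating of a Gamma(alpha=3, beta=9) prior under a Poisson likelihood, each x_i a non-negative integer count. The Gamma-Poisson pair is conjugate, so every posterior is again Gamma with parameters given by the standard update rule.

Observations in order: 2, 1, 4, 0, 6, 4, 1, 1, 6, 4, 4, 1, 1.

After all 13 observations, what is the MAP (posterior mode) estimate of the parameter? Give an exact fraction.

37/22

obs 1: x=2 → posterior Gamma(5, 10)
obs 2: x=1 → posterior Gamma(6, 11)
obs 3: x=4 → posterior Gamma(10, 12)
obs 4: x=0 → posterior Gamma(10, 13)
obs 5: x=6 → posterior Gamma(16, 14)
obs 6: x=4 → posterior Gamma(20, 15)
obs 7: x=1 → posterior Gamma(21, 16)
obs 8: x=1 → posterior Gamma(22, 17)
obs 9: x=6 → posterior Gamma(28, 18)
obs 10: x=4 → posterior Gamma(32, 19)
obs 11: x=4 → posterior Gamma(36, 20)
obs 12: x=1 → posterior Gamma(37, 21)
obs 13: x=1 → posterior Gamma(38, 22)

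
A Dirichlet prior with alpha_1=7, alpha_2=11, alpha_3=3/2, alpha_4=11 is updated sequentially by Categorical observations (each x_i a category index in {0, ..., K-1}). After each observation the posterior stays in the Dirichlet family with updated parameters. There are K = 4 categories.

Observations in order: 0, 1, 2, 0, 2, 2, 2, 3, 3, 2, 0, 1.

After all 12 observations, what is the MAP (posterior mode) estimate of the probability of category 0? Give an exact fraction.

obs 1: x=0 → posterior Dirichlet(8, 11, 3/2, 11)
obs 2: x=1 → posterior Dirichlet(8, 12, 3/2, 11)
obs 3: x=2 → posterior Dirichlet(8, 12, 5/2, 11)
obs 4: x=0 → posterior Dirichlet(9, 12, 5/2, 11)
obs 5: x=2 → posterior Dirichlet(9, 12, 7/2, 11)
obs 6: x=2 → posterior Dirichlet(9, 12, 9/2, 11)
obs 7: x=2 → posterior Dirichlet(9, 12, 11/2, 11)
obs 8: x=3 → posterior Dirichlet(9, 12, 11/2, 12)
obs 9: x=3 → posterior Dirichlet(9, 12, 11/2, 13)
obs 10: x=2 → posterior Dirichlet(9, 12, 13/2, 13)
obs 11: x=0 → posterior Dirichlet(10, 12, 13/2, 13)
obs 12: x=1 → posterior Dirichlet(10, 13, 13/2, 13)

18/77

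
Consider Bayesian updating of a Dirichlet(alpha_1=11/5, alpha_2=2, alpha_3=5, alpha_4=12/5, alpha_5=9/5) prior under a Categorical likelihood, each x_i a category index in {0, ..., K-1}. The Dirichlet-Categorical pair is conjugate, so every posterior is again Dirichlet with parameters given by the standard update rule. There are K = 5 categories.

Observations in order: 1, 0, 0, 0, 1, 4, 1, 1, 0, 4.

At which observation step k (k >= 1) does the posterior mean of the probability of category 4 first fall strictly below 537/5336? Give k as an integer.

obs 1: x=1 → posterior Dirichlet(11/5, 3, 5, 12/5, 9/5)
obs 2: x=0 → posterior Dirichlet(16/5, 3, 5, 12/5, 9/5)
obs 3: x=0 → posterior Dirichlet(21/5, 3, 5, 12/5, 9/5)
obs 4: x=0 → posterior Dirichlet(26/5, 3, 5, 12/5, 9/5)
obs 5: x=1 → posterior Dirichlet(26/5, 4, 5, 12/5, 9/5)
obs 6: x=4 → posterior Dirichlet(26/5, 4, 5, 12/5, 14/5)
obs 7: x=1 → posterior Dirichlet(26/5, 5, 5, 12/5, 14/5)
obs 8: x=1 → posterior Dirichlet(26/5, 6, 5, 12/5, 14/5)
obs 9: x=0 → posterior Dirichlet(31/5, 6, 5, 12/5, 14/5)
obs 10: x=4 → posterior Dirichlet(31/5, 6, 5, 12/5, 19/5)

k = 5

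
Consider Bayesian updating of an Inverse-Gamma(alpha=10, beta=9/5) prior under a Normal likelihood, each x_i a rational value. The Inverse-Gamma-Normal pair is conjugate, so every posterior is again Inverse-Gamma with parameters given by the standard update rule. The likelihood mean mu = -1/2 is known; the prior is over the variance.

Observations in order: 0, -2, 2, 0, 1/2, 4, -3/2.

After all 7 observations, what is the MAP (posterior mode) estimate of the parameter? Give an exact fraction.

obs 1: x=0 → posterior Inverse-Gamma(21/2, 77/40)
obs 2: x=-2 → posterior Inverse-Gamma(11, 61/20)
obs 3: x=2 → posterior Inverse-Gamma(23/2, 247/40)
obs 4: x=0 → posterior Inverse-Gamma(12, 63/10)
obs 5: x=1/2 → posterior Inverse-Gamma(25/2, 34/5)
obs 6: x=4 → posterior Inverse-Gamma(13, 677/40)
obs 7: x=-3/2 → posterior Inverse-Gamma(27/2, 697/40)

697/580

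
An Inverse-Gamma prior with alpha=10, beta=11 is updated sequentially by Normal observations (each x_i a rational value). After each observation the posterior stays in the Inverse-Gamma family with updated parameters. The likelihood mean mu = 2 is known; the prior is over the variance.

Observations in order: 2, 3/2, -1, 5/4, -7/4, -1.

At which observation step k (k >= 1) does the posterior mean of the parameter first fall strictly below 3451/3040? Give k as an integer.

obs 1: x=2 → posterior Inverse-Gamma(21/2, 11)
obs 2: x=3/2 → posterior Inverse-Gamma(11, 89/8)
obs 3: x=-1 → posterior Inverse-Gamma(23/2, 125/8)
obs 4: x=5/4 → posterior Inverse-Gamma(12, 509/32)
obs 5: x=-7/4 → posterior Inverse-Gamma(25/2, 367/16)
obs 6: x=-1 → posterior Inverse-Gamma(13, 439/16)

k = 2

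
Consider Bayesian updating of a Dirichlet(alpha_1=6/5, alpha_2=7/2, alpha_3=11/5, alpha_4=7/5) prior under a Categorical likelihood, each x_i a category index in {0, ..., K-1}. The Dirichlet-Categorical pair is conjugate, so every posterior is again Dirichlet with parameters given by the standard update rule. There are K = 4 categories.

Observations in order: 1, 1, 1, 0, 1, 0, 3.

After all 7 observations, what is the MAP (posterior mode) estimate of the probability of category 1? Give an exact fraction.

obs 1: x=1 → posterior Dirichlet(6/5, 9/2, 11/5, 7/5)
obs 2: x=1 → posterior Dirichlet(6/5, 11/2, 11/5, 7/5)
obs 3: x=1 → posterior Dirichlet(6/5, 13/2, 11/5, 7/5)
obs 4: x=0 → posterior Dirichlet(11/5, 13/2, 11/5, 7/5)
obs 5: x=1 → posterior Dirichlet(11/5, 15/2, 11/5, 7/5)
obs 6: x=0 → posterior Dirichlet(16/5, 15/2, 11/5, 7/5)
obs 7: x=3 → posterior Dirichlet(16/5, 15/2, 11/5, 12/5)

65/113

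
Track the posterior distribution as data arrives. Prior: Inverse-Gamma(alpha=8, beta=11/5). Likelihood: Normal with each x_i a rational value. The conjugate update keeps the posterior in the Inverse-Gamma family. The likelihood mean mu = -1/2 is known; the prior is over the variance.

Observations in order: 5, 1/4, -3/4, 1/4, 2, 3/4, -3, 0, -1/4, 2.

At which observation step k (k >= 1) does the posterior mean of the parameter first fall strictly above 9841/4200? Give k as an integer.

k = 7

obs 1: x=5 → posterior Inverse-Gamma(17/2, 693/40)
obs 2: x=1/4 → posterior Inverse-Gamma(9, 2817/160)
obs 3: x=-3/4 → posterior Inverse-Gamma(19/2, 1411/80)
obs 4: x=1/4 → posterior Inverse-Gamma(10, 2867/160)
obs 5: x=2 → posterior Inverse-Gamma(21/2, 3367/160)
obs 6: x=3/4 → posterior Inverse-Gamma(11, 873/40)
obs 7: x=-3 → posterior Inverse-Gamma(23/2, 499/20)
obs 8: x=0 → posterior Inverse-Gamma(12, 1003/40)
obs 9: x=-1/4 → posterior Inverse-Gamma(25/2, 4017/160)
obs 10: x=2 → posterior Inverse-Gamma(13, 4517/160)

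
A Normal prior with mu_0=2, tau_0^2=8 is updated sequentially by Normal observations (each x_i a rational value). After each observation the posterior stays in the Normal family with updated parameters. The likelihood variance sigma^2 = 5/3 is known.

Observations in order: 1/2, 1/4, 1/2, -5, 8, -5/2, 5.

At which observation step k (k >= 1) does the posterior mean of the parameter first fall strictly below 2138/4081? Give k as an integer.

k = 3

obs 1: x=1/2 → posterior Normal(22/29, 40/29)
obs 2: x=1/4 → posterior Normal(28/53, 40/53)
obs 3: x=1/2 → posterior Normal(40/77, 40/77)
obs 4: x=-5 → posterior Normal(-80/101, 40/101)
obs 5: x=8 → posterior Normal(112/125, 8/25)
obs 6: x=-5/2 → posterior Normal(52/149, 40/149)
obs 7: x=5 → posterior Normal(172/173, 40/173)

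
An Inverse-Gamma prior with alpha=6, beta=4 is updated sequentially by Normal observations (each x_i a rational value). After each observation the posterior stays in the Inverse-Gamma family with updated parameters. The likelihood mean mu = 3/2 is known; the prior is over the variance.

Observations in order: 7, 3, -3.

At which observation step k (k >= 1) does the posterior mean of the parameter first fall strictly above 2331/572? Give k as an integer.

obs 1: x=7 → posterior Inverse-Gamma(13/2, 153/8)
obs 2: x=3 → posterior Inverse-Gamma(7, 81/4)
obs 3: x=-3 → posterior Inverse-Gamma(15/2, 243/8)

k = 3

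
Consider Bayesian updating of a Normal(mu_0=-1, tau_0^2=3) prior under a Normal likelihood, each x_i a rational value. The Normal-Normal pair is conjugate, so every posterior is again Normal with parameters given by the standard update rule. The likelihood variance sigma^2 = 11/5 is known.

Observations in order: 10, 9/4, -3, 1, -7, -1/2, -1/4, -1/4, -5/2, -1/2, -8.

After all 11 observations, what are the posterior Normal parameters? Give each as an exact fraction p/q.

obs 1: x=10 → posterior Normal(139/26, 33/26)
obs 2: x=9/4 → posterior Normal(691/164, 33/41)
obs 3: x=-3 → posterior Normal(73/32, 33/56)
obs 4: x=1 → posterior Normal(571/284, 33/71)
obs 5: x=-7 → posterior Normal(151/344, 33/86)
obs 6: x=-1/2 → posterior Normal(121/404, 33/101)
obs 7: x=-1/4 → posterior Normal(53/232, 33/116)
obs 8: x=-1/4 → posterior Normal(91/524, 33/131)
obs 9: x=-5/2 → posterior Normal(-59/584, 33/146)
obs 10: x=-1/2 → posterior Normal(-89/644, 33/161)
obs 11: x=-8 → posterior Normal(-569/704, 3/16)

mu_0=-569/704, tau_0^2=3/16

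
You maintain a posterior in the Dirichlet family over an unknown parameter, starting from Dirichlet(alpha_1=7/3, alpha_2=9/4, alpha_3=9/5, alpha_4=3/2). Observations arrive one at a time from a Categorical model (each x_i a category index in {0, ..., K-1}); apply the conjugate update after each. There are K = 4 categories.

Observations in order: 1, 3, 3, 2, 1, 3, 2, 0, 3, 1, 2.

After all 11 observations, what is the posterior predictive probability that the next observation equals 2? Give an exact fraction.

288/1133

obs 1: x=1 → posterior Dirichlet(7/3, 13/4, 9/5, 3/2)
obs 2: x=3 → posterior Dirichlet(7/3, 13/4, 9/5, 5/2)
obs 3: x=3 → posterior Dirichlet(7/3, 13/4, 9/5, 7/2)
obs 4: x=2 → posterior Dirichlet(7/3, 13/4, 14/5, 7/2)
obs 5: x=1 → posterior Dirichlet(7/3, 17/4, 14/5, 7/2)
obs 6: x=3 → posterior Dirichlet(7/3, 17/4, 14/5, 9/2)
obs 7: x=2 → posterior Dirichlet(7/3, 17/4, 19/5, 9/2)
obs 8: x=0 → posterior Dirichlet(10/3, 17/4, 19/5, 9/2)
obs 9: x=3 → posterior Dirichlet(10/3, 17/4, 19/5, 11/2)
obs 10: x=1 → posterior Dirichlet(10/3, 21/4, 19/5, 11/2)
obs 11: x=2 → posterior Dirichlet(10/3, 21/4, 24/5, 11/2)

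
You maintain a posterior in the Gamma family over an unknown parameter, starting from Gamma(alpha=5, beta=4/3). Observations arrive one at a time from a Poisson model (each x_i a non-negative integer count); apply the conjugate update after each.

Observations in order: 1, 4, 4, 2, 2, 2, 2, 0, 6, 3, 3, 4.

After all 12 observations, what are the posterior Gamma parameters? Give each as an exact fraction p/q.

obs 1: x=1 → posterior Gamma(6, 7/3)
obs 2: x=4 → posterior Gamma(10, 10/3)
obs 3: x=4 → posterior Gamma(14, 13/3)
obs 4: x=2 → posterior Gamma(16, 16/3)
obs 5: x=2 → posterior Gamma(18, 19/3)
obs 6: x=2 → posterior Gamma(20, 22/3)
obs 7: x=2 → posterior Gamma(22, 25/3)
obs 8: x=0 → posterior Gamma(22, 28/3)
obs 9: x=6 → posterior Gamma(28, 31/3)
obs 10: x=3 → posterior Gamma(31, 34/3)
obs 11: x=3 → posterior Gamma(34, 37/3)
obs 12: x=4 → posterior Gamma(38, 40/3)

alpha=38, beta=40/3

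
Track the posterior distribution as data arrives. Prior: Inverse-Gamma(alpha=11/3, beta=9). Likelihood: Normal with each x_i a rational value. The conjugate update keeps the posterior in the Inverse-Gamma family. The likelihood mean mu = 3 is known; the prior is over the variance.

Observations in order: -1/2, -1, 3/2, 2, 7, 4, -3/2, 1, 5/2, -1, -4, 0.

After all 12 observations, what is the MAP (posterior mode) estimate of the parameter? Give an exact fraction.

495/64

obs 1: x=-1/2 → posterior Inverse-Gamma(25/6, 121/8)
obs 2: x=-1 → posterior Inverse-Gamma(14/3, 185/8)
obs 3: x=3/2 → posterior Inverse-Gamma(31/6, 97/4)
obs 4: x=2 → posterior Inverse-Gamma(17/3, 99/4)
obs 5: x=7 → posterior Inverse-Gamma(37/6, 131/4)
obs 6: x=4 → posterior Inverse-Gamma(20/3, 133/4)
obs 7: x=-3/2 → posterior Inverse-Gamma(43/6, 347/8)
obs 8: x=1 → posterior Inverse-Gamma(23/3, 363/8)
obs 9: x=5/2 → posterior Inverse-Gamma(49/6, 91/2)
obs 10: x=-1 → posterior Inverse-Gamma(26/3, 107/2)
obs 11: x=-4 → posterior Inverse-Gamma(55/6, 78)
obs 12: x=0 → posterior Inverse-Gamma(29/3, 165/2)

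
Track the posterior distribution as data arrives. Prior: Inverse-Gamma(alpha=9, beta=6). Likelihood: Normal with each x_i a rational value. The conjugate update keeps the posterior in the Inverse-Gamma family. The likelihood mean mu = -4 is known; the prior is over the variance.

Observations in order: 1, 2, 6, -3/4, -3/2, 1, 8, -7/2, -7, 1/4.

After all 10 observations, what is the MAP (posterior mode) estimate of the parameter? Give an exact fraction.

3089/240

obs 1: x=1 → posterior Inverse-Gamma(19/2, 37/2)
obs 2: x=2 → posterior Inverse-Gamma(10, 73/2)
obs 3: x=6 → posterior Inverse-Gamma(21/2, 173/2)
obs 4: x=-3/4 → posterior Inverse-Gamma(11, 2937/32)
obs 5: x=-3/2 → posterior Inverse-Gamma(23/2, 3037/32)
obs 6: x=1 → posterior Inverse-Gamma(12, 3437/32)
obs 7: x=8 → posterior Inverse-Gamma(25/2, 5741/32)
obs 8: x=-7/2 → posterior Inverse-Gamma(13, 5745/32)
obs 9: x=-7 → posterior Inverse-Gamma(27/2, 5889/32)
obs 10: x=1/4 → posterior Inverse-Gamma(14, 3089/16)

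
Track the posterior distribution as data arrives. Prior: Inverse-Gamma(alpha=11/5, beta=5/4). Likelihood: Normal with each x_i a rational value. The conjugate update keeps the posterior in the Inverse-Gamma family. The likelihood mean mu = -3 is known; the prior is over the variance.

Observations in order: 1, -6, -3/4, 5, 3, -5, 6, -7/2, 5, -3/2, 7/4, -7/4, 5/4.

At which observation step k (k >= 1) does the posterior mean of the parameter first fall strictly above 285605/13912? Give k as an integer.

k = 7

obs 1: x=1 → posterior Inverse-Gamma(27/10, 37/4)
obs 2: x=-6 → posterior Inverse-Gamma(16/5, 55/4)
obs 3: x=-3/4 → posterior Inverse-Gamma(37/10, 521/32)
obs 4: x=5 → posterior Inverse-Gamma(21/5, 1545/32)
obs 5: x=3 → posterior Inverse-Gamma(47/10, 2121/32)
obs 6: x=-5 → posterior Inverse-Gamma(26/5, 2185/32)
obs 7: x=6 → posterior Inverse-Gamma(57/10, 3481/32)
obs 8: x=-7/2 → posterior Inverse-Gamma(31/5, 3485/32)
obs 9: x=5 → posterior Inverse-Gamma(67/10, 4509/32)
obs 10: x=-3/2 → posterior Inverse-Gamma(36/5, 4545/32)
obs 11: x=7/4 → posterior Inverse-Gamma(77/10, 2453/16)
obs 12: x=-7/4 → posterior Inverse-Gamma(41/5, 4931/32)
obs 13: x=5/4 → posterior Inverse-Gamma(87/10, 1305/8)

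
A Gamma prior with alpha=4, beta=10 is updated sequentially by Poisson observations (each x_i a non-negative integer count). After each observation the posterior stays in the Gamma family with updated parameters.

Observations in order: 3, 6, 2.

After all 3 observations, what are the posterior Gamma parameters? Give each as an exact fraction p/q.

alpha=15, beta=13

obs 1: x=3 → posterior Gamma(7, 11)
obs 2: x=6 → posterior Gamma(13, 12)
obs 3: x=2 → posterior Gamma(15, 13)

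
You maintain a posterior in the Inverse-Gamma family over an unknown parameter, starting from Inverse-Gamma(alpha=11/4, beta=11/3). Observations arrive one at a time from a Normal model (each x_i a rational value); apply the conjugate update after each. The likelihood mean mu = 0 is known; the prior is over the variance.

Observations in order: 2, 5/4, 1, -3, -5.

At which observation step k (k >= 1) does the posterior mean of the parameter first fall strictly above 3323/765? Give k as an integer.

k = 5

obs 1: x=2 → posterior Inverse-Gamma(13/4, 17/3)
obs 2: x=5/4 → posterior Inverse-Gamma(15/4, 619/96)
obs 3: x=1 → posterior Inverse-Gamma(17/4, 667/96)
obs 4: x=-3 → posterior Inverse-Gamma(19/4, 1099/96)
obs 5: x=-5 → posterior Inverse-Gamma(21/4, 2299/96)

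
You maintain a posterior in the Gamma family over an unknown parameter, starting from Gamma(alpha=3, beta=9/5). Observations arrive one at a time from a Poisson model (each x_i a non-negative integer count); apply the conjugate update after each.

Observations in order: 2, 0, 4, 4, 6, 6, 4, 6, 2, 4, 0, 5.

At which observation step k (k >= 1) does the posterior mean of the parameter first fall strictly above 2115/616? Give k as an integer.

k = 8

obs 1: x=2 → posterior Gamma(5, 14/5)
obs 2: x=0 → posterior Gamma(5, 19/5)
obs 3: x=4 → posterior Gamma(9, 24/5)
obs 4: x=4 → posterior Gamma(13, 29/5)
obs 5: x=6 → posterior Gamma(19, 34/5)
obs 6: x=6 → posterior Gamma(25, 39/5)
obs 7: x=4 → posterior Gamma(29, 44/5)
obs 8: x=6 → posterior Gamma(35, 49/5)
obs 9: x=2 → posterior Gamma(37, 54/5)
obs 10: x=4 → posterior Gamma(41, 59/5)
obs 11: x=0 → posterior Gamma(41, 64/5)
obs 12: x=5 → posterior Gamma(46, 69/5)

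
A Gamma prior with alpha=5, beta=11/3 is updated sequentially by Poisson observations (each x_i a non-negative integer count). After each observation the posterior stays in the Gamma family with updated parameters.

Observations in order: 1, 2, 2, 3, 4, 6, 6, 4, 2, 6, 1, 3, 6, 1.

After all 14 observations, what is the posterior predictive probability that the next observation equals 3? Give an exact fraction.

76943283353306747626496758997010827913047178433517939427791708448582860404305555408668179028307/353412164584209672356439312580639529785367166574315581354296441600375760821894241828359785938944

obs 1: x=1 → posterior Gamma(6, 14/3)
obs 2: x=2 → posterior Gamma(8, 17/3)
obs 3: x=2 → posterior Gamma(10, 20/3)
obs 4: x=3 → posterior Gamma(13, 23/3)
obs 5: x=4 → posterior Gamma(17, 26/3)
obs 6: x=6 → posterior Gamma(23, 29/3)
obs 7: x=6 → posterior Gamma(29, 32/3)
obs 8: x=4 → posterior Gamma(33, 35/3)
obs 9: x=2 → posterior Gamma(35, 38/3)
obs 10: x=6 → posterior Gamma(41, 41/3)
obs 11: x=1 → posterior Gamma(42, 44/3)
obs 12: x=3 → posterior Gamma(45, 47/3)
obs 13: x=6 → posterior Gamma(51, 50/3)
obs 14: x=1 → posterior Gamma(52, 53/3)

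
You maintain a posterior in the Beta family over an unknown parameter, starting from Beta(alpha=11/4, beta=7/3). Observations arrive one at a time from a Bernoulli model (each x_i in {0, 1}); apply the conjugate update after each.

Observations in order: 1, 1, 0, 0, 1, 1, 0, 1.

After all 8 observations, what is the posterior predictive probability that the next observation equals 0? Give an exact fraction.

obs 1: x=1 → posterior Beta(15/4, 7/3)
obs 2: x=1 → posterior Beta(19/4, 7/3)
obs 3: x=0 → posterior Beta(19/4, 10/3)
obs 4: x=0 → posterior Beta(19/4, 13/3)
obs 5: x=1 → posterior Beta(23/4, 13/3)
obs 6: x=1 → posterior Beta(27/4, 13/3)
obs 7: x=0 → posterior Beta(27/4, 16/3)
obs 8: x=1 → posterior Beta(31/4, 16/3)

64/157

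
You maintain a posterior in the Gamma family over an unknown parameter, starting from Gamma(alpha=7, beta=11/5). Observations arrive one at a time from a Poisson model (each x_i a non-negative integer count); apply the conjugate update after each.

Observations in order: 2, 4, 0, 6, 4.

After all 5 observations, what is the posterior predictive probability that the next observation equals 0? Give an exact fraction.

obs 1: x=2 → posterior Gamma(9, 16/5)
obs 2: x=4 → posterior Gamma(13, 21/5)
obs 3: x=0 → posterior Gamma(13, 26/5)
obs 4: x=6 → posterior Gamma(19, 31/5)
obs 5: x=4 → posterior Gamma(23, 36/5)

623673825204293256669089197883129856/12417343769139486882278320020632149721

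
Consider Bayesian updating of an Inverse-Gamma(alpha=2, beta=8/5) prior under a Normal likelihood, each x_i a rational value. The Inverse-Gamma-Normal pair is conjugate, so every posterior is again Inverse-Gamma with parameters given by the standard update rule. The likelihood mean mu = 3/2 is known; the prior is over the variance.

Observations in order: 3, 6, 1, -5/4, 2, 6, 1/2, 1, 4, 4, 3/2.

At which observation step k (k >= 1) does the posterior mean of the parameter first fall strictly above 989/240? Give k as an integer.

obs 1: x=3 → posterior Inverse-Gamma(5/2, 109/40)
obs 2: x=6 → posterior Inverse-Gamma(3, 257/20)
obs 3: x=1 → posterior Inverse-Gamma(7/2, 519/40)
obs 4: x=-5/4 → posterior Inverse-Gamma(4, 2681/160)
obs 5: x=2 → posterior Inverse-Gamma(9/2, 2701/160)
obs 6: x=6 → posterior Inverse-Gamma(5, 4321/160)
obs 7: x=1/2 → posterior Inverse-Gamma(11/2, 4401/160)
obs 8: x=1 → posterior Inverse-Gamma(6, 4421/160)
obs 9: x=4 → posterior Inverse-Gamma(13/2, 4921/160)
obs 10: x=4 → posterior Inverse-Gamma(7, 5421/160)
obs 11: x=3/2 → posterior Inverse-Gamma(15/2, 5421/160)

k = 2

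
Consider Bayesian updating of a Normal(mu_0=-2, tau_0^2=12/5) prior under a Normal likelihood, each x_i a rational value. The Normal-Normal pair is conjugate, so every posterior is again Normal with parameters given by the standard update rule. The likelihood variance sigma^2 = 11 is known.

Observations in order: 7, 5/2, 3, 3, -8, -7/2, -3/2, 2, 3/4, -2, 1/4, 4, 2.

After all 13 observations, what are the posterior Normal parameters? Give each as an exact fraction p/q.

mu_0=4/211, tau_0^2=132/211

obs 1: x=7 → posterior Normal(-26/67, 132/67)
obs 2: x=5/2 → posterior Normal(4/79, 132/79)
obs 3: x=3 → posterior Normal(40/91, 132/91)
obs 4: x=3 → posterior Normal(76/103, 132/103)
obs 5: x=-8 → posterior Normal(-4/23, 132/115)
obs 6: x=-7/2 → posterior Normal(-62/127, 132/127)
obs 7: x=-3/2 → posterior Normal(-80/139, 132/139)
obs 8: x=2 → posterior Normal(-56/151, 132/151)
obs 9: x=3/4 → posterior Normal(-47/163, 132/163)
obs 10: x=-2 → posterior Normal(-71/175, 132/175)
obs 11: x=1/4 → posterior Normal(-4/11, 12/17)
obs 12: x=4 → posterior Normal(-20/199, 132/199)
obs 13: x=2 → posterior Normal(4/211, 132/211)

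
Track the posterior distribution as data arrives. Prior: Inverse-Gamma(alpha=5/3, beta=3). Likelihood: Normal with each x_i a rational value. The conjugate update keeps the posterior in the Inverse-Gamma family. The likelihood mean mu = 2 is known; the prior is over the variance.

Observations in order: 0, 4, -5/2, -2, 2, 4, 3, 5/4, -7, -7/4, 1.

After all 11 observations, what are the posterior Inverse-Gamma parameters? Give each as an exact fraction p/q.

obs 1: x=0 → posterior Inverse-Gamma(13/6, 5)
obs 2: x=4 → posterior Inverse-Gamma(8/3, 7)
obs 3: x=-5/2 → posterior Inverse-Gamma(19/6, 137/8)
obs 4: x=-2 → posterior Inverse-Gamma(11/3, 201/8)
obs 5: x=2 → posterior Inverse-Gamma(25/6, 201/8)
obs 6: x=4 → posterior Inverse-Gamma(14/3, 217/8)
obs 7: x=3 → posterior Inverse-Gamma(31/6, 221/8)
obs 8: x=5/4 → posterior Inverse-Gamma(17/3, 893/32)
obs 9: x=-7 → posterior Inverse-Gamma(37/6, 2189/32)
obs 10: x=-7/4 → posterior Inverse-Gamma(20/3, 1207/16)
obs 11: x=1 → posterior Inverse-Gamma(43/6, 1215/16)

alpha=43/6, beta=1215/16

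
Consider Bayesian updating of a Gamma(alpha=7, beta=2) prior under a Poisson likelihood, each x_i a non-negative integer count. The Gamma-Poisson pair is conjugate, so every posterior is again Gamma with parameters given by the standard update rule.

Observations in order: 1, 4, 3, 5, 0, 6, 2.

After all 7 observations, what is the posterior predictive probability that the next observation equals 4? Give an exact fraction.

3293426654641179860684628001653/20000000000000000000000000000000

obs 1: x=1 → posterior Gamma(8, 3)
obs 2: x=4 → posterior Gamma(12, 4)
obs 3: x=3 → posterior Gamma(15, 5)
obs 4: x=5 → posterior Gamma(20, 6)
obs 5: x=0 → posterior Gamma(20, 7)
obs 6: x=6 → posterior Gamma(26, 8)
obs 7: x=2 → posterior Gamma(28, 9)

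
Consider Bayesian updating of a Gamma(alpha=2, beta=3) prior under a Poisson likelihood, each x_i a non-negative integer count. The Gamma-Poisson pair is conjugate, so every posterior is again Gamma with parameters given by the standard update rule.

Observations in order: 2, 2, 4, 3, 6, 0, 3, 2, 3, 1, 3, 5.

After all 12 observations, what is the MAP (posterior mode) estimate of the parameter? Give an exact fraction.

7/3

obs 1: x=2 → posterior Gamma(4, 4)
obs 2: x=2 → posterior Gamma(6, 5)
obs 3: x=4 → posterior Gamma(10, 6)
obs 4: x=3 → posterior Gamma(13, 7)
obs 5: x=6 → posterior Gamma(19, 8)
obs 6: x=0 → posterior Gamma(19, 9)
obs 7: x=3 → posterior Gamma(22, 10)
obs 8: x=2 → posterior Gamma(24, 11)
obs 9: x=3 → posterior Gamma(27, 12)
obs 10: x=1 → posterior Gamma(28, 13)
obs 11: x=3 → posterior Gamma(31, 14)
obs 12: x=5 → posterior Gamma(36, 15)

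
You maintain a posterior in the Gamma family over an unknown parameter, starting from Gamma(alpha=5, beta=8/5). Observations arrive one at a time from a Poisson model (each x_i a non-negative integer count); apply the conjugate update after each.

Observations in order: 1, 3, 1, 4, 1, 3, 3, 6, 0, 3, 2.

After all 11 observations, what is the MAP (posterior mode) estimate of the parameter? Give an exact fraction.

obs 1: x=1 → posterior Gamma(6, 13/5)
obs 2: x=3 → posterior Gamma(9, 18/5)
obs 3: x=1 → posterior Gamma(10, 23/5)
obs 4: x=4 → posterior Gamma(14, 28/5)
obs 5: x=1 → posterior Gamma(15, 33/5)
obs 6: x=3 → posterior Gamma(18, 38/5)
obs 7: x=3 → posterior Gamma(21, 43/5)
obs 8: x=6 → posterior Gamma(27, 48/5)
obs 9: x=0 → posterior Gamma(27, 53/5)
obs 10: x=3 → posterior Gamma(30, 58/5)
obs 11: x=2 → posterior Gamma(32, 63/5)

155/63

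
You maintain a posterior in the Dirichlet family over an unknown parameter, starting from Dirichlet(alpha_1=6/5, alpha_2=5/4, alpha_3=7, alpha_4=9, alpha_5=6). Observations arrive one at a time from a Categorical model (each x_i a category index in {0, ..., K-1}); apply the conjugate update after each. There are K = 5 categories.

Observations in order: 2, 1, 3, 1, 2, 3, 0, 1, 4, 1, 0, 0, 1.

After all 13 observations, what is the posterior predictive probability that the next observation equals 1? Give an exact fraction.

obs 1: x=2 → posterior Dirichlet(6/5, 5/4, 8, 9, 6)
obs 2: x=1 → posterior Dirichlet(6/5, 9/4, 8, 9, 6)
obs 3: x=3 → posterior Dirichlet(6/5, 9/4, 8, 10, 6)
obs 4: x=1 → posterior Dirichlet(6/5, 13/4, 8, 10, 6)
obs 5: x=2 → posterior Dirichlet(6/5, 13/4, 9, 10, 6)
obs 6: x=3 → posterior Dirichlet(6/5, 13/4, 9, 11, 6)
obs 7: x=0 → posterior Dirichlet(11/5, 13/4, 9, 11, 6)
obs 8: x=1 → posterior Dirichlet(11/5, 17/4, 9, 11, 6)
obs 9: x=4 → posterior Dirichlet(11/5, 17/4, 9, 11, 7)
obs 10: x=1 → posterior Dirichlet(11/5, 21/4, 9, 11, 7)
obs 11: x=0 → posterior Dirichlet(16/5, 21/4, 9, 11, 7)
obs 12: x=0 → posterior Dirichlet(21/5, 21/4, 9, 11, 7)
obs 13: x=1 → posterior Dirichlet(21/5, 25/4, 9, 11, 7)

125/749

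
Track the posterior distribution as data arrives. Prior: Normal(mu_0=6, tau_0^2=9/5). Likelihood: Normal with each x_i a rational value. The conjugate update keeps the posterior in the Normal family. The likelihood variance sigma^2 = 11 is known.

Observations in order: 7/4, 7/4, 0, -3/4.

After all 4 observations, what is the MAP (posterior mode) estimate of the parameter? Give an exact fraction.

obs 1: x=7/4 → posterior Normal(1383/256, 99/64)
obs 2: x=7/4 → posterior Normal(723/146, 99/73)
obs 3: x=0 → posterior Normal(723/164, 99/82)
obs 4: x=-3/4 → posterior Normal(1419/364, 99/91)

1419/364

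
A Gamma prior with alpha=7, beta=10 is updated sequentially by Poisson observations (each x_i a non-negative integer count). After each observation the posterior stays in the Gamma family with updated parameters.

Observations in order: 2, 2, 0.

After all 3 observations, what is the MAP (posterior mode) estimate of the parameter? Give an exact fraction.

obs 1: x=2 → posterior Gamma(9, 11)
obs 2: x=2 → posterior Gamma(11, 12)
obs 3: x=0 → posterior Gamma(11, 13)

10/13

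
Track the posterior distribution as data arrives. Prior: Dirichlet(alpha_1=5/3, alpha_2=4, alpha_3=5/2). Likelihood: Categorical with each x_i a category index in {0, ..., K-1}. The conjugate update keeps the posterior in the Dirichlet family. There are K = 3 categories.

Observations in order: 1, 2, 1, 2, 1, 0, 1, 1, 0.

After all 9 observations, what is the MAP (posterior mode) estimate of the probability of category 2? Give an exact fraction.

21/85

obs 1: x=1 → posterior Dirichlet(5/3, 5, 5/2)
obs 2: x=2 → posterior Dirichlet(5/3, 5, 7/2)
obs 3: x=1 → posterior Dirichlet(5/3, 6, 7/2)
obs 4: x=2 → posterior Dirichlet(5/3, 6, 9/2)
obs 5: x=1 → posterior Dirichlet(5/3, 7, 9/2)
obs 6: x=0 → posterior Dirichlet(8/3, 7, 9/2)
obs 7: x=1 → posterior Dirichlet(8/3, 8, 9/2)
obs 8: x=1 → posterior Dirichlet(8/3, 9, 9/2)
obs 9: x=0 → posterior Dirichlet(11/3, 9, 9/2)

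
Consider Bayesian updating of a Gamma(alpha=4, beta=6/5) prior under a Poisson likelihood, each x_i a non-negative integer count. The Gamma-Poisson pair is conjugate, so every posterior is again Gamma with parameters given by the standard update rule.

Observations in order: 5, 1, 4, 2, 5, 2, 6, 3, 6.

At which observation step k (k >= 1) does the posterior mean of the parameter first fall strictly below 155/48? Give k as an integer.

obs 1: x=5 → posterior Gamma(9, 11/5)
obs 2: x=1 → posterior Gamma(10, 16/5)
obs 3: x=4 → posterior Gamma(14, 21/5)
obs 4: x=2 → posterior Gamma(16, 26/5)
obs 5: x=5 → posterior Gamma(21, 31/5)
obs 6: x=2 → posterior Gamma(23, 36/5)
obs 7: x=6 → posterior Gamma(29, 41/5)
obs 8: x=3 → posterior Gamma(32, 46/5)
obs 9: x=6 → posterior Gamma(38, 51/5)

k = 2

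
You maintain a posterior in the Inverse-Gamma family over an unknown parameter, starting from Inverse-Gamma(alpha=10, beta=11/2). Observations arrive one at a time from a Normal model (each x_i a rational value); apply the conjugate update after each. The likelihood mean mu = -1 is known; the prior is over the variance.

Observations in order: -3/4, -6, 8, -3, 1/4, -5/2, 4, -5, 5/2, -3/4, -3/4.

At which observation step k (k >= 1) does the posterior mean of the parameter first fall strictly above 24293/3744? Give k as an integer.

obs 1: x=-3/4 → posterior Inverse-Gamma(21/2, 177/32)
obs 2: x=-6 → posterior Inverse-Gamma(11, 577/32)
obs 3: x=8 → posterior Inverse-Gamma(23/2, 1873/32)
obs 4: x=-3 → posterior Inverse-Gamma(12, 1937/32)
obs 5: x=1/4 → posterior Inverse-Gamma(25/2, 981/16)
obs 6: x=-5/2 → posterior Inverse-Gamma(13, 999/16)
obs 7: x=4 → posterior Inverse-Gamma(27/2, 1199/16)
obs 8: x=-5 → posterior Inverse-Gamma(14, 1327/16)
obs 9: x=5/2 → posterior Inverse-Gamma(29/2, 1425/16)
obs 10: x=-3/4 → posterior Inverse-Gamma(15, 2851/32)
obs 11: x=-3/4 → posterior Inverse-Gamma(31/2, 713/8)

k = 9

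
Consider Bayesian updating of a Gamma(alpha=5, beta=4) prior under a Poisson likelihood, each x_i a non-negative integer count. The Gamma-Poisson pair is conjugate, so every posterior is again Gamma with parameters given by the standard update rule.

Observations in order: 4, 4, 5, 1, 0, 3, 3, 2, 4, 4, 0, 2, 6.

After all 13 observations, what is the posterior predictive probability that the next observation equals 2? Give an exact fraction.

38385284163321952094179325223906142014153538906247280649/153543958878683931150976515367278080485732740052794998784

obs 1: x=4 → posterior Gamma(9, 5)
obs 2: x=4 → posterior Gamma(13, 6)
obs 3: x=5 → posterior Gamma(18, 7)
obs 4: x=1 → posterior Gamma(19, 8)
obs 5: x=0 → posterior Gamma(19, 9)
obs 6: x=3 → posterior Gamma(22, 10)
obs 7: x=3 → posterior Gamma(25, 11)
obs 8: x=2 → posterior Gamma(27, 12)
obs 9: x=4 → posterior Gamma(31, 13)
obs 10: x=4 → posterior Gamma(35, 14)
obs 11: x=0 → posterior Gamma(35, 15)
obs 12: x=2 → posterior Gamma(37, 16)
obs 13: x=6 → posterior Gamma(43, 17)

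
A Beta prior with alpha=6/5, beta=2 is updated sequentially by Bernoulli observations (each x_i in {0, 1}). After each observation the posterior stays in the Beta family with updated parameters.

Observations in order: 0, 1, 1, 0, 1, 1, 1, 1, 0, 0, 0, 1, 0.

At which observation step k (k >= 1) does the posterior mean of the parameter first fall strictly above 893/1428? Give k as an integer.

obs 1: x=0 → posterior Beta(6/5, 3)
obs 2: x=1 → posterior Beta(11/5, 3)
obs 3: x=1 → posterior Beta(16/5, 3)
obs 4: x=0 → posterior Beta(16/5, 4)
obs 5: x=1 → posterior Beta(21/5, 4)
obs 6: x=1 → posterior Beta(26/5, 4)
obs 7: x=1 → posterior Beta(31/5, 4)
obs 8: x=1 → posterior Beta(36/5, 4)
obs 9: x=0 → posterior Beta(36/5, 5)
obs 10: x=0 → posterior Beta(36/5, 6)
obs 11: x=0 → posterior Beta(36/5, 7)
obs 12: x=1 → posterior Beta(41/5, 7)
obs 13: x=0 → posterior Beta(41/5, 8)

k = 8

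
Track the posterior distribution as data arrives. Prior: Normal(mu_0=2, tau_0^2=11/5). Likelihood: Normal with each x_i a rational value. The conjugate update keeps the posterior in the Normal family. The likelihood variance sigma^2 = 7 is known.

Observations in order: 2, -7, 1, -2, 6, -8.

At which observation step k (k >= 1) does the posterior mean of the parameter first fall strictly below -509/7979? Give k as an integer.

k = 6

obs 1: x=2 → posterior Normal(2, 77/46)
obs 2: x=-7 → posterior Normal(5/19, 77/57)
obs 3: x=1 → posterior Normal(13/34, 77/68)
obs 4: x=-2 → posterior Normal(4/79, 77/79)
obs 5: x=6 → posterior Normal(7/9, 77/90)
obs 6: x=-8 → posterior Normal(-18/101, 77/101)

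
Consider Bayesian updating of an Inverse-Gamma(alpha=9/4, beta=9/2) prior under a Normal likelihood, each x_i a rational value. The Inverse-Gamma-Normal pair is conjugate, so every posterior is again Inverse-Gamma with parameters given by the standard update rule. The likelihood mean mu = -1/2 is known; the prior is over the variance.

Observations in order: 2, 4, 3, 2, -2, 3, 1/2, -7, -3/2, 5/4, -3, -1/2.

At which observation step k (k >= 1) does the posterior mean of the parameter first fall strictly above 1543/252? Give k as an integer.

k = 2

obs 1: x=2 → posterior Inverse-Gamma(11/4, 61/8)
obs 2: x=4 → posterior Inverse-Gamma(13/4, 71/4)
obs 3: x=3 → posterior Inverse-Gamma(15/4, 191/8)
obs 4: x=2 → posterior Inverse-Gamma(17/4, 27)
obs 5: x=-2 → posterior Inverse-Gamma(19/4, 225/8)
obs 6: x=3 → posterior Inverse-Gamma(21/4, 137/4)
obs 7: x=1/2 → posterior Inverse-Gamma(23/4, 139/4)
obs 8: x=-7 → posterior Inverse-Gamma(25/4, 447/8)
obs 9: x=-3/2 → posterior Inverse-Gamma(27/4, 451/8)
obs 10: x=5/4 → posterior Inverse-Gamma(29/4, 1853/32)
obs 11: x=-3 → posterior Inverse-Gamma(31/4, 1953/32)
obs 12: x=-1/2 → posterior Inverse-Gamma(33/4, 1953/32)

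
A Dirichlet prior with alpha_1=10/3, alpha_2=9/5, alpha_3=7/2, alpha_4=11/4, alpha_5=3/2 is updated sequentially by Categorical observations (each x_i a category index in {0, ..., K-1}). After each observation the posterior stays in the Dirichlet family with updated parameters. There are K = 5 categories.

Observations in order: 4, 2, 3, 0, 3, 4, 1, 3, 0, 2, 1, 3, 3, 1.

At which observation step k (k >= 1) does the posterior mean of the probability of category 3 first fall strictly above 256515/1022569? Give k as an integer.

obs 1: x=4 → posterior Dirichlet(10/3, 9/5, 7/2, 11/4, 5/2)
obs 2: x=2 → posterior Dirichlet(10/3, 9/5, 9/2, 11/4, 5/2)
obs 3: x=3 → posterior Dirichlet(10/3, 9/5, 9/2, 15/4, 5/2)
obs 4: x=0 → posterior Dirichlet(13/3, 9/5, 9/2, 15/4, 5/2)
obs 5: x=3 → posterior Dirichlet(13/3, 9/5, 9/2, 19/4, 5/2)
obs 6: x=4 → posterior Dirichlet(13/3, 9/5, 9/2, 19/4, 7/2)
obs 7: x=1 → posterior Dirichlet(13/3, 14/5, 9/2, 19/4, 7/2)
obs 8: x=3 → posterior Dirichlet(13/3, 14/5, 9/2, 23/4, 7/2)
obs 9: x=0 → posterior Dirichlet(16/3, 14/5, 9/2, 23/4, 7/2)
obs 10: x=2 → posterior Dirichlet(16/3, 14/5, 11/2, 23/4, 7/2)
obs 11: x=1 → posterior Dirichlet(16/3, 19/5, 11/2, 23/4, 7/2)
obs 12: x=3 → posterior Dirichlet(16/3, 19/5, 11/2, 27/4, 7/2)
obs 13: x=3 → posterior Dirichlet(16/3, 19/5, 11/2, 31/4, 7/2)
obs 14: x=1 → posterior Dirichlet(16/3, 24/5, 11/2, 31/4, 7/2)

k = 5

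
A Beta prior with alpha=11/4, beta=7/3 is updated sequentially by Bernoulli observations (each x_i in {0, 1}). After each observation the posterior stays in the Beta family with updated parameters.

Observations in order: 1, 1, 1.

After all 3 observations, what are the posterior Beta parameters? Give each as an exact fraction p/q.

alpha=23/4, beta=7/3

obs 1: x=1 → posterior Beta(15/4, 7/3)
obs 2: x=1 → posterior Beta(19/4, 7/3)
obs 3: x=1 → posterior Beta(23/4, 7/3)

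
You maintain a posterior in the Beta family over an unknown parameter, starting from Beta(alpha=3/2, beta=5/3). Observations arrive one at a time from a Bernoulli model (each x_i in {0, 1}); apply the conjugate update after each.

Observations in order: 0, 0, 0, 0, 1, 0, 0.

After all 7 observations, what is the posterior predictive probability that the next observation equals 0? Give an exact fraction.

46/61

obs 1: x=0 → posterior Beta(3/2, 8/3)
obs 2: x=0 → posterior Beta(3/2, 11/3)
obs 3: x=0 → posterior Beta(3/2, 14/3)
obs 4: x=0 → posterior Beta(3/2, 17/3)
obs 5: x=1 → posterior Beta(5/2, 17/3)
obs 6: x=0 → posterior Beta(5/2, 20/3)
obs 7: x=0 → posterior Beta(5/2, 23/3)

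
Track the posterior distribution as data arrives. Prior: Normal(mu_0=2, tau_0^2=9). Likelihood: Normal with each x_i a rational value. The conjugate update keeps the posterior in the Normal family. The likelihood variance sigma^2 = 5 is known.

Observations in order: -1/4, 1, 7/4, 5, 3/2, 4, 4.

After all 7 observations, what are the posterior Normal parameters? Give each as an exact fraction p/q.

mu_0=163/68, tau_0^2=45/68

obs 1: x=-1/4 → posterior Normal(31/56, 45/14)
obs 2: x=1 → posterior Normal(67/92, 45/23)
obs 3: x=7/4 → posterior Normal(65/64, 45/32)
obs 4: x=5 → posterior Normal(155/82, 45/41)
obs 5: x=3/2 → posterior Normal(91/50, 9/10)
obs 6: x=4 → posterior Normal(127/59, 45/59)
obs 7: x=4 → posterior Normal(163/68, 45/68)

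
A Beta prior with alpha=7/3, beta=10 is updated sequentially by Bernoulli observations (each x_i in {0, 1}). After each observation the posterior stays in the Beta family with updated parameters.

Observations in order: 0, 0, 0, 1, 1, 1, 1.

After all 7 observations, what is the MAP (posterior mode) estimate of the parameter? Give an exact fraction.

4/13

obs 1: x=0 → posterior Beta(7/3, 11)
obs 2: x=0 → posterior Beta(7/3, 12)
obs 3: x=0 → posterior Beta(7/3, 13)
obs 4: x=1 → posterior Beta(10/3, 13)
obs 5: x=1 → posterior Beta(13/3, 13)
obs 6: x=1 → posterior Beta(16/3, 13)
obs 7: x=1 → posterior Beta(19/3, 13)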